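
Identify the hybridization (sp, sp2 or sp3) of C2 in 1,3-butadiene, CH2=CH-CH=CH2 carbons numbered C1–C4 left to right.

sp^2

C2 (3 σ bonds, plus one π bond) has steric number 3: sp2.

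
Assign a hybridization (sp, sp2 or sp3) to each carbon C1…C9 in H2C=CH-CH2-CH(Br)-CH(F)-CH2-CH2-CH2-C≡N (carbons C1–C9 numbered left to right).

C1 — 3 σ bonds, plus one π bond. Steric number 3, so sp2.
C2 carries 3 σ bonds, plus one π bond, giving a steric number of 3, so it is sp2.
C3 carries 4 σ bonds, giving a steric number of 4, so it is sp3.
C4 — 4 σ bonds. Steric number 4, so sp3.
C5 carries 4 σ bonds, giving a steric number of 4, so it is sp3.
C6 has 4 σ bonds: steric number 4 → sp3.
C7: 4 σ bonds — 4 electron domains, sp3.
C8 is sp3: 4 σ bonds, 4 electron-density regions.
C9 — 2 σ bonds, plus two π bonds. Steric number 2, so sp.

C1 sp2, C2 sp2, C3 sp3, C4 sp3, C5 sp3, C6 sp3, C7 sp3, C8 sp3, C9 sp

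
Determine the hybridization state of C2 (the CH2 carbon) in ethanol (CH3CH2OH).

sp^3

C2 (the CH2 carbon) (4 σ bonds) has steric number 4: sp3.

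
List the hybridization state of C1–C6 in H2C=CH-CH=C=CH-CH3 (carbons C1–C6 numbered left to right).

C1 sp2, C2 sp2, C3 sp2, C4 sp, C5 sp2, C6 sp3

C1 — 3 σ bonds, plus one π bond. Steric number 3, so sp2.
C2 is sp2: 3 σ bonds, plus one π bond, 3 electron-density regions.
C3 is sp2: 3 σ bonds, plus one π bond, 3 electron-density regions.
C4 carries 2 σ bonds, plus two π bonds, giving a steric number of 2, so it is sp.
C5 — 3 σ bonds, plus one π bond. Steric number 3, so sp2.
C6 is sp3: 4 σ bonds, 4 electron-density regions.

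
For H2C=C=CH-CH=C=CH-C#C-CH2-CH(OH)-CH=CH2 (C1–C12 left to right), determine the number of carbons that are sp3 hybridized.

2

C1: sp2
C2: sp
C3: sp2
C4: sp2
C5: sp
C6: sp2
C7: sp
C8: sp
C9: sp3 ✓
C10: sp3 ✓
C11: sp2
C12: sp2
C9, C10 → 2 sp3 carbons.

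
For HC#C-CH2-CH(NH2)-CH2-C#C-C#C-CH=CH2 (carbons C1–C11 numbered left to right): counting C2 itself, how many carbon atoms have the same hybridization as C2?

C2 is sp (two π bonds).
C1: sp ✓
C2: sp ✓
C3: sp3
C4: sp3
C5: sp3
C6: sp ✓
C7: sp ✓
C8: sp ✓
C9: sp ✓
C10: sp2
C11: sp2
6 carbons are sp.

6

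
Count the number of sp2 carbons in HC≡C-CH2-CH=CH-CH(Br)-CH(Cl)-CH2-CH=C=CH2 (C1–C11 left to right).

4

C1: sp
C2: sp
C3: sp3
C4: sp2 ✓
C5: sp2 ✓
C6: sp3
C7: sp3
C8: sp3
C9: sp2 ✓
C10: sp
C11: sp2 ✓
C4, C5, C9, C11 → 4 sp2 carbons.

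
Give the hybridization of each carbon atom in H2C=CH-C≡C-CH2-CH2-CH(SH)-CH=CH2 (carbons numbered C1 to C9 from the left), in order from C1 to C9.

C1 is sp2: 3 σ bonds, plus one π bond, 3 electron-density regions.
C2: 3 σ bonds, plus one π bond; 3 regions of electron density → sp2.
C3 (2 σ bonds, plus two π bonds) has steric number 2: sp.
C4 — 2 σ bonds, plus two π bonds. Steric number 2, so sp.
C5: 4 σ bonds — 4 electron domains, sp3.
C6 carries 4 σ bonds, giving a steric number of 4, so it is sp3.
C7 is sp3: 4 σ bonds, 4 electron-density regions.
C8 is sp2: 3 σ bonds, plus one π bond, 3 electron-density regions.
C9: 3 σ bonds, plus one π bond — 3 electron domains, sp2.

C1 sp2, C2 sp2, C3 sp, C4 sp, C5 sp3, C6 sp3, C7 sp3, C8 sp2, C9 sp2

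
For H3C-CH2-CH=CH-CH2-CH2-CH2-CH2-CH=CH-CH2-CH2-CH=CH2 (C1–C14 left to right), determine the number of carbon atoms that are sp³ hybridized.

C1: sp3 ✓
C2: sp3 ✓
C3: sp2
C4: sp2
C5: sp3 ✓
C6: sp3 ✓
C7: sp3 ✓
C8: sp3 ✓
C9: sp2
C10: sp2
C11: sp3 ✓
C12: sp3 ✓
C13: sp2
C14: sp2
C1, C2, C5, C6, C7, C8, C11, C12 → 8 sp3 carbons.

8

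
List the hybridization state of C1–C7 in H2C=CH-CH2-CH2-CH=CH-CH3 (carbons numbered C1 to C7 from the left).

C1 sp2, C2 sp2, C3 sp3, C4 sp3, C5 sp2, C6 sp2, C7 sp3

C1 — 3 σ bonds, plus one π bond. Steric number 3, so sp2.
C2 — 3 σ bonds, plus one π bond. Steric number 3, so sp2.
C3 carries 4 σ bonds, giving a steric number of 4, so it is sp3.
C4: 4 σ bonds — 4 electron domains, sp3.
C5 carries 3 σ bonds, plus one π bond, giving a steric number of 3, so it is sp2.
C6: 3 σ bonds, plus one π bond — 3 electron domains, sp2.
C7 carries 4 σ bonds, giving a steric number of 4, so it is sp3.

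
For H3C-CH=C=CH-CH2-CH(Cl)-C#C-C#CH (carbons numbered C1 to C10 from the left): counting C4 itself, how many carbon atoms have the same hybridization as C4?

2

C4 is sp2 (one π bond).
C1: sp3
C2: sp2 ✓
C3: sp
C4: sp2 ✓
C5: sp3
C6: sp3
C7: sp
C8: sp
C9: sp
C10: sp
2 carbons are sp2.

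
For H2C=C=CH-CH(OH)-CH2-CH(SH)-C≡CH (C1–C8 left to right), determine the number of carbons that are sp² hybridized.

C1: sp2 ✓
C2: sp
C3: sp2 ✓
C4: sp3
C5: sp3
C6: sp3
C7: sp
C8: sp
C1, C3 → 2 sp2 carbons.

2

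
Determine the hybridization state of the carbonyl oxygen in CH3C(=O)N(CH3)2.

The carbonyl oxygen: 1 σ bond and 2 lone pairs, plus one π bond; 3 regions of electron density → sp2.

sp2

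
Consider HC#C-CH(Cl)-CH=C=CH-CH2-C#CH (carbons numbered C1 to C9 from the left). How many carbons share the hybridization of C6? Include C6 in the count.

C6 is sp2 (one π bond).
C1: sp
C2: sp
C3: sp3
C4: sp2 ✓
C5: sp
C6: sp2 ✓
C7: sp3
C8: sp
C9: sp
2 carbons are sp2.

2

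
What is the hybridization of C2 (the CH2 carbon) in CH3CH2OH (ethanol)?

sp^3

C2 (the CH2 carbon): 4 σ bonds; 4 regions of electron density → sp3.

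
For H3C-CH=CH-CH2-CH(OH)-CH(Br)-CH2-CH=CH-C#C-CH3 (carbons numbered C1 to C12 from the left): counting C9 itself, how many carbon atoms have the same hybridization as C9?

C9 is sp2 (one π bond).
C1: sp3
C2: sp2 ✓
C3: sp2 ✓
C4: sp3
C5: sp3
C6: sp3
C7: sp3
C8: sp2 ✓
C9: sp2 ✓
C10: sp
C11: sp
C12: sp3
4 carbons are sp2.

4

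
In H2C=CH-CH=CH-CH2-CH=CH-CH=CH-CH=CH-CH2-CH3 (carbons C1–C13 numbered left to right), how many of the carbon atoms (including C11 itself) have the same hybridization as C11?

10

C11 is sp2 (one π bond).
C1: sp2 ✓
C2: sp2 ✓
C3: sp2 ✓
C4: sp2 ✓
C5: sp3
C6: sp2 ✓
C7: sp2 ✓
C8: sp2 ✓
C9: sp2 ✓
C10: sp2 ✓
C11: sp2 ✓
C12: sp3
C13: sp3
10 carbons are sp2.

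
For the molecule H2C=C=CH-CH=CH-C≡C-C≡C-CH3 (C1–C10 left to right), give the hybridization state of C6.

sp

C6 has 2 σ bonds, plus two π bonds: steric number 2 → sp.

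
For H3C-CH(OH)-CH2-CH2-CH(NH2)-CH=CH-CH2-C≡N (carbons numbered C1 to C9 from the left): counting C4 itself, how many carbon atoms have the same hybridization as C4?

C4 is sp3 (only σ bonds).
C1: sp3 ✓
C2: sp3 ✓
C3: sp3 ✓
C4: sp3 ✓
C5: sp3 ✓
C6: sp2
C7: sp2
C8: sp3 ✓
C9: sp
6 carbons are sp3.

6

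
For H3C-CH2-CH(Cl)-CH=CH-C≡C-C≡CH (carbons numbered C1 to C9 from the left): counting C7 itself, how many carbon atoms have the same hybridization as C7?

4

C7 is sp (two π bonds).
C1: sp3
C2: sp3
C3: sp3
C4: sp2
C5: sp2
C6: sp ✓
C7: sp ✓
C8: sp ✓
C9: sp ✓
4 carbons are sp.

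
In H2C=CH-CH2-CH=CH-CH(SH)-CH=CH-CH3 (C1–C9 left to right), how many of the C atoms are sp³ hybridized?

C1: sp2
C2: sp2
C3: sp3 ✓
C4: sp2
C5: sp2
C6: sp3 ✓
C7: sp2
C8: sp2
C9: sp3 ✓
C3, C6, C9 → 3 sp3 carbons.

3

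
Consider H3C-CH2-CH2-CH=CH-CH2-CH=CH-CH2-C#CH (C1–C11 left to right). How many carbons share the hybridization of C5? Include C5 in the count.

C5 is sp2 (one π bond).
C1: sp3
C2: sp3
C3: sp3
C4: sp2 ✓
C5: sp2 ✓
C6: sp3
C7: sp2 ✓
C8: sp2 ✓
C9: sp3
C10: sp
C11: sp
4 carbons are sp2.

4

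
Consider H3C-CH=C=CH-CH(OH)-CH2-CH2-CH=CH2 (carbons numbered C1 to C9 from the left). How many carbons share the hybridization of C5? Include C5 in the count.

C5 is sp3 (only σ bonds).
C1: sp3 ✓
C2: sp2
C3: sp
C4: sp2
C5: sp3 ✓
C6: sp3 ✓
C7: sp3 ✓
C8: sp2
C9: sp2
4 carbons are sp3.

4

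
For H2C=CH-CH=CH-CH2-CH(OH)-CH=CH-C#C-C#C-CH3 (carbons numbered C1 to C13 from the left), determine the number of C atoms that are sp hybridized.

4

C1: sp2
C2: sp2
C3: sp2
C4: sp2
C5: sp3
C6: sp3
C7: sp2
C8: sp2
C9: sp ✓
C10: sp ✓
C11: sp ✓
C12: sp ✓
C13: sp3
C9, C10, C11, C12 → 4 sp carbons.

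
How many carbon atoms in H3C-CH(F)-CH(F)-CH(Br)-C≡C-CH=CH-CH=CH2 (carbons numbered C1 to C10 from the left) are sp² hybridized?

C1: sp3
C2: sp3
C3: sp3
C4: sp3
C5: sp
C6: sp
C7: sp2 ✓
C8: sp2 ✓
C9: sp2 ✓
C10: sp2 ✓
C7, C8, C9, C10 → 4 sp2 carbons.

4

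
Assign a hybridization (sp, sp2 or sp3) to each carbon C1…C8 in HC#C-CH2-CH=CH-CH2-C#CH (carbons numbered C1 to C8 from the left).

C1 sp, C2 sp, C3 sp3, C4 sp2, C5 sp2, C6 sp3, C7 sp, C8 sp

C1: 2 σ bonds, plus two π bonds; 2 regions of electron density → sp.
C2 carries 2 σ bonds, plus two π bonds, giving a steric number of 2, so it is sp.
C3 has 4 σ bonds: steric number 4 → sp3.
C4: 3 σ bonds, plus one π bond; 3 regions of electron density → sp2.
C5 carries 3 σ bonds, plus one π bond, giving a steric number of 3, so it is sp2.
C6 carries 4 σ bonds, giving a steric number of 4, so it is sp3.
C7 carries 2 σ bonds, plus two π bonds, giving a steric number of 2, so it is sp.
C8: 2 σ bonds, plus two π bonds; 2 regions of electron density → sp.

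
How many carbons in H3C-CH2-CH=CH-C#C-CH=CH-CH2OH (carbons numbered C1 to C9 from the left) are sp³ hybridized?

3

C1: sp3 ✓
C2: sp3 ✓
C3: sp2
C4: sp2
C5: sp
C6: sp
C7: sp2
C8: sp2
C9: sp3 ✓
C1, C2, C9 → 3 sp3 carbons.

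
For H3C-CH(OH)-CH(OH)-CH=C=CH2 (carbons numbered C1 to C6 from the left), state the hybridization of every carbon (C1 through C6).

C1: 4 σ bonds — 4 electron domains, sp3.
C2: 4 σ bonds — 4 electron domains, sp3.
C3: 4 σ bonds — 4 electron domains, sp3.
C4 carries 3 σ bonds, plus one π bond, giving a steric number of 3, so it is sp2.
C5 has 2 σ bonds, plus two π bonds: steric number 2 → sp.
C6 (3 σ bonds, plus one π bond) has steric number 3: sp2.

C1 sp3, C2 sp3, C3 sp3, C4 sp2, C5 sp, C6 sp2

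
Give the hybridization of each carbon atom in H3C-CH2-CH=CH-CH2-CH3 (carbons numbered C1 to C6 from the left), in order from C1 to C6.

C1 sp3, C2 sp3, C3 sp2, C4 sp2, C5 sp3, C6 sp3

C1 (4 σ bonds) has steric number 4: sp3.
C2 carries 4 σ bonds, giving a steric number of 4, so it is sp3.
C3 carries 3 σ bonds, plus one π bond, giving a steric number of 3, so it is sp2.
C4: 3 σ bonds, plus one π bond; 3 regions of electron density → sp2.
C5 is sp3: 4 σ bonds, 4 electron-density regions.
C6: 4 σ bonds; 4 regions of electron density → sp3.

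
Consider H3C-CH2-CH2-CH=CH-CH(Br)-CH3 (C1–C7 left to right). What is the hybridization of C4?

C4 — 3 σ bonds, plus one π bond. Steric number 3, so sp2.

sp2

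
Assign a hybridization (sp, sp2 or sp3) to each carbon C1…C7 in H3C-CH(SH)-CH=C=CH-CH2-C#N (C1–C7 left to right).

C1 has 4 σ bonds: steric number 4 → sp3.
C2 (4 σ bonds) has steric number 4: sp3.
C3 carries 3 σ bonds, plus one π bond, giving a steric number of 3, so it is sp2.
C4 has 2 σ bonds, plus two π bonds: steric number 2 → sp.
C5 (3 σ bonds, plus one π bond) has steric number 3: sp2.
C6 has 4 σ bonds: steric number 4 → sp3.
C7 is sp: 2 σ bonds, plus two π bonds, 2 electron-density regions.

C1 sp3, C2 sp3, C3 sp2, C4 sp, C5 sp2, C6 sp3, C7 sp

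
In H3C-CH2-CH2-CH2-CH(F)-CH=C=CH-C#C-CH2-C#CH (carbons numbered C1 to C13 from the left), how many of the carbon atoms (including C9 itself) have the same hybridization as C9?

C9 is sp (two π bonds).
C1: sp3
C2: sp3
C3: sp3
C4: sp3
C5: sp3
C6: sp2
C7: sp ✓
C8: sp2
C9: sp ✓
C10: sp ✓
C11: sp3
C12: sp ✓
C13: sp ✓
5 carbons are sp.

5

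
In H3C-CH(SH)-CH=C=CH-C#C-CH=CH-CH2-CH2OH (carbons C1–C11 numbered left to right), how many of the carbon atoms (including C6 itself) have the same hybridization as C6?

C6 is sp (two π bonds).
C1: sp3
C2: sp3
C3: sp2
C4: sp ✓
C5: sp2
C6: sp ✓
C7: sp ✓
C8: sp2
C9: sp2
C10: sp3
C11: sp3
3 carbons are sp.

3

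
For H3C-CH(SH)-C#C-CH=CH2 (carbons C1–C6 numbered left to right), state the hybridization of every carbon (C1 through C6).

C1 carries 4 σ bonds, giving a steric number of 4, so it is sp3.
C2 (4 σ bonds) has steric number 4: sp3.
C3: 2 σ bonds, plus two π bonds — 2 electron domains, sp.
C4 is sp: 2 σ bonds, plus two π bonds, 2 electron-density regions.
C5 — 3 σ bonds, plus one π bond. Steric number 3, so sp2.
C6 — 3 σ bonds, plus one π bond. Steric number 3, so sp2.

C1 sp3, C2 sp3, C3 sp, C4 sp, C5 sp2, C6 sp2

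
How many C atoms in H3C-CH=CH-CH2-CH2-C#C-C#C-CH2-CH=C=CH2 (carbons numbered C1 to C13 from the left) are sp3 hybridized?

4

C1: sp3 ✓
C2: sp2
C3: sp2
C4: sp3 ✓
C5: sp3 ✓
C6: sp
C7: sp
C8: sp
C9: sp
C10: sp3 ✓
C11: sp2
C12: sp
C13: sp2
C1, C4, C5, C10 → 4 sp3 carbons.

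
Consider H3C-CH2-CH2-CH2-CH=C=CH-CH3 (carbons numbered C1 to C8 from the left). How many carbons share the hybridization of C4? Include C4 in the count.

C4 is sp3 (only σ bonds).
C1: sp3 ✓
C2: sp3 ✓
C3: sp3 ✓
C4: sp3 ✓
C5: sp2
C6: sp
C7: sp2
C8: sp3 ✓
5 carbons are sp3.

5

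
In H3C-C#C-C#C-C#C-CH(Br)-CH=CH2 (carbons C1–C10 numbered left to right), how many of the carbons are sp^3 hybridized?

2

C1: sp3 ✓
C2: sp
C3: sp
C4: sp
C5: sp
C6: sp
C7: sp
C8: sp3 ✓
C9: sp2
C10: sp2
C1, C8 → 2 sp3 carbons.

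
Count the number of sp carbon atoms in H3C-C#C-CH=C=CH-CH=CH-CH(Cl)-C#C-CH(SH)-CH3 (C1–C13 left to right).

C1: sp3
C2: sp ✓
C3: sp ✓
C4: sp2
C5: sp ✓
C6: sp2
C7: sp2
C8: sp2
C9: sp3
C10: sp ✓
C11: sp ✓
C12: sp3
C13: sp3
C2, C3, C5, C10, C11 → 5 sp carbons.

5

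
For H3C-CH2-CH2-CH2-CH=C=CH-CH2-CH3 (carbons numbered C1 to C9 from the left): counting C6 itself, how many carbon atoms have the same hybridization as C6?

C6 is sp (two π bonds).
C1: sp3
C2: sp3
C3: sp3
C4: sp3
C5: sp2
C6: sp ✓
C7: sp2
C8: sp3
C9: sp3
1 carbon is sp.

1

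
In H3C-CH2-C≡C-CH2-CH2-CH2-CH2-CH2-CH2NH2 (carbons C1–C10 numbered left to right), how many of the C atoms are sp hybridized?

C1: sp3
C2: sp3
C3: sp ✓
C4: sp ✓
C5: sp3
C6: sp3
C7: sp3
C8: sp3
C9: sp3
C10: sp3
C3, C4 → 2 sp carbons.

2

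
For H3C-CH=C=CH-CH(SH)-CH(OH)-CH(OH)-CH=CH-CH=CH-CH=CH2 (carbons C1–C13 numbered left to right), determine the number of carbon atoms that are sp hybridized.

C1: sp3
C2: sp2
C3: sp ✓
C4: sp2
C5: sp3
C6: sp3
C7: sp3
C8: sp2
C9: sp2
C10: sp2
C11: sp2
C12: sp2
C13: sp2
C3 → 1 sp carbon.

1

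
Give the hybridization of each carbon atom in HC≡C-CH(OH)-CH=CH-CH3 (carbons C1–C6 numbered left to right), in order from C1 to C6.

C1 (2 σ bonds, plus two π bonds) has steric number 2: sp.
C2: 2 σ bonds, plus two π bonds — 2 electron domains, sp.
C3: 4 σ bonds — 4 electron domains, sp3.
C4: 3 σ bonds, plus one π bond; 3 regions of electron density → sp2.
C5 — 3 σ bonds, plus one π bond. Steric number 3, so sp2.
C6 carries 4 σ bonds, giving a steric number of 4, so it is sp3.

C1 sp, C2 sp, C3 sp3, C4 sp2, C5 sp2, C6 sp3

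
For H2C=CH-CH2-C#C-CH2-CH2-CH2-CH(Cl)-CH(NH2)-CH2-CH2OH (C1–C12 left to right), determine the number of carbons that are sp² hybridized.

2

C1: sp2 ✓
C2: sp2 ✓
C3: sp3
C4: sp
C5: sp
C6: sp3
C7: sp3
C8: sp3
C9: sp3
C10: sp3
C11: sp3
C12: sp3
C1, C2 → 2 sp2 carbons.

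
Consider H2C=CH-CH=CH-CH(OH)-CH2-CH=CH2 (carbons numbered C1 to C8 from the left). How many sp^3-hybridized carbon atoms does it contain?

C1: sp2
C2: sp2
C3: sp2
C4: sp2
C5: sp3 ✓
C6: sp3 ✓
C7: sp2
C8: sp2
C5, C6 → 2 sp3 carbons.

2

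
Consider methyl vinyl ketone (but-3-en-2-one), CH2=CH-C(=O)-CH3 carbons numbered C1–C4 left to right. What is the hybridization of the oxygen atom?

The oxygen atom: 1 σ bond and 2 lone pairs, plus one π bond — 3 electron domains, sp2.

sp^2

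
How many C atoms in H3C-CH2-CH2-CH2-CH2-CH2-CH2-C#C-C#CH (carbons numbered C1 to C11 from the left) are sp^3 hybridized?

7

C1: sp3 ✓
C2: sp3 ✓
C3: sp3 ✓
C4: sp3 ✓
C5: sp3 ✓
C6: sp3 ✓
C7: sp3 ✓
C8: sp
C9: sp
C10: sp
C11: sp
C1, C2, C3, C4, C5, C6, C7 → 7 sp3 carbons.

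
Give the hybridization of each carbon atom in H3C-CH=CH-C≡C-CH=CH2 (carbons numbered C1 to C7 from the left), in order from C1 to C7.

C1 (4 σ bonds) has steric number 4: sp3.
C2 has 3 σ bonds, plus one π bond: steric number 3 → sp2.
C3: 3 σ bonds, plus one π bond; 3 regions of electron density → sp2.
C4 is sp: 2 σ bonds, plus two π bonds, 2 electron-density regions.
C5 has 2 σ bonds, plus two π bonds: steric number 2 → sp.
C6 (3 σ bonds, plus one π bond) has steric number 3: sp2.
C7: 3 σ bonds, plus one π bond; 3 regions of electron density → sp2.

C1 sp3, C2 sp2, C3 sp2, C4 sp, C5 sp, C6 sp2, C7 sp2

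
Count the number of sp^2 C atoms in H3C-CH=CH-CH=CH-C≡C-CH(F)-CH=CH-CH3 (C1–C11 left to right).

C1: sp3
C2: sp2 ✓
C3: sp2 ✓
C4: sp2 ✓
C5: sp2 ✓
C6: sp
C7: sp
C8: sp3
C9: sp2 ✓
C10: sp2 ✓
C11: sp3
C2, C3, C4, C5, C9, C10 → 6 sp2 carbons.

6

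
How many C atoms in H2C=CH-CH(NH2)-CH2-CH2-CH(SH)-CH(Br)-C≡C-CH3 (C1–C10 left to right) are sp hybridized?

C1: sp2
C2: sp2
C3: sp3
C4: sp3
C5: sp3
C6: sp3
C7: sp3
C8: sp ✓
C9: sp ✓
C10: sp3
C8, C9 → 2 sp carbons.

2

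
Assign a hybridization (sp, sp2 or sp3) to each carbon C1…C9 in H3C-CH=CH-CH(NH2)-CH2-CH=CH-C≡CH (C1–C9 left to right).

C1 sp3, C2 sp2, C3 sp2, C4 sp3, C5 sp3, C6 sp2, C7 sp2, C8 sp, C9 sp

C1 — 4 σ bonds. Steric number 4, so sp3.
C2 is sp2: 3 σ bonds, plus one π bond, 3 electron-density regions.
C3 has 3 σ bonds, plus one π bond: steric number 3 → sp2.
C4 (4 σ bonds) has steric number 4: sp3.
C5: 4 σ bonds; 4 regions of electron density → sp3.
C6 is sp2: 3 σ bonds, plus one π bond, 3 electron-density regions.
C7 (3 σ bonds, plus one π bond) has steric number 3: sp2.
C8: 2 σ bonds, plus two π bonds — 2 electron domains, sp.
C9 — 2 σ bonds, plus two π bonds. Steric number 2, so sp.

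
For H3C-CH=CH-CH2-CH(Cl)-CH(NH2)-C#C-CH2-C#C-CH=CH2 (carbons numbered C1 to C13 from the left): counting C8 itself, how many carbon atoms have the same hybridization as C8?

C8 is sp (two π bonds).
C1: sp3
C2: sp2
C3: sp2
C4: sp3
C5: sp3
C6: sp3
C7: sp ✓
C8: sp ✓
C9: sp3
C10: sp ✓
C11: sp ✓
C12: sp2
C13: sp2
4 carbons are sp.

4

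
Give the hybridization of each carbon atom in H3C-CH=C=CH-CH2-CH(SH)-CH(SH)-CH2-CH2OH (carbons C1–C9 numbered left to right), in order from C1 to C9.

C1 sp3, C2 sp2, C3 sp, C4 sp2, C5 sp3, C6 sp3, C7 sp3, C8 sp3, C9 sp3

C1 carries 4 σ bonds, giving a steric number of 4, so it is sp3.
C2 carries 3 σ bonds, plus one π bond, giving a steric number of 3, so it is sp2.
C3 — 2 σ bonds, plus two π bonds. Steric number 2, so sp.
C4: 3 σ bonds, plus one π bond; 3 regions of electron density → sp2.
C5 is sp3: 4 σ bonds, 4 electron-density regions.
C6 is sp3: 4 σ bonds, 4 electron-density regions.
C7 (4 σ bonds) has steric number 4: sp3.
C8 has 4 σ bonds: steric number 4 → sp3.
C9 carries 4 σ bonds, giving a steric number of 4, so it is sp3.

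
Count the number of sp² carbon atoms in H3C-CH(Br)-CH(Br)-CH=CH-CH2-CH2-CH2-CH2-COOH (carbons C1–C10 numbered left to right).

C1: sp3
C2: sp3
C3: sp3
C4: sp2 ✓
C5: sp2 ✓
C6: sp3
C7: sp3
C8: sp3
C9: sp3
C10: sp2 ✓
C4, C5, C10 → 3 sp2 carbons.

3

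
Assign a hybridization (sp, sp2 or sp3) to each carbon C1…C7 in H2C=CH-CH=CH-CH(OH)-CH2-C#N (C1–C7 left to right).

C1 sp2, C2 sp2, C3 sp2, C4 sp2, C5 sp3, C6 sp3, C7 sp

C1 has 3 σ bonds, plus one π bond: steric number 3 → sp2.
C2 carries 3 σ bonds, plus one π bond, giving a steric number of 3, so it is sp2.
C3 — 3 σ bonds, plus one π bond. Steric number 3, so sp2.
C4 (3 σ bonds, plus one π bond) has steric number 3: sp2.
C5: 4 σ bonds — 4 electron domains, sp3.
C6: 4 σ bonds — 4 electron domains, sp3.
C7 (2 σ bonds, plus two π bonds) has steric number 2: sp.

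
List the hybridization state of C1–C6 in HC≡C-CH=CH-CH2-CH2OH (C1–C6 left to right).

C1: 2 σ bonds, plus two π bonds; 2 regions of electron density → sp.
C2 is sp: 2 σ bonds, plus two π bonds, 2 electron-density regions.
C3: 3 σ bonds, plus one π bond; 3 regions of electron density → sp2.
C4 has 3 σ bonds, plus one π bond: steric number 3 → sp2.
C5 (4 σ bonds) has steric number 4: sp3.
C6 is sp3: 4 σ bonds, 4 electron-density regions.

C1 sp, C2 sp, C3 sp2, C4 sp2, C5 sp3, C6 sp3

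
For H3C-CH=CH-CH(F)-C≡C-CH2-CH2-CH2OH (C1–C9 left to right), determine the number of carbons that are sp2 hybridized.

2

C1: sp3
C2: sp2 ✓
C3: sp2 ✓
C4: sp3
C5: sp
C6: sp
C7: sp3
C8: sp3
C9: sp3
C2, C3 → 2 sp2 carbons.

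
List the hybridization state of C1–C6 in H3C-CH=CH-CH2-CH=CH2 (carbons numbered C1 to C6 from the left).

C1 sp3, C2 sp2, C3 sp2, C4 sp3, C5 sp2, C6 sp2

C1 is sp3: 4 σ bonds, 4 electron-density regions.
C2 is sp2: 3 σ bonds, plus one π bond, 3 electron-density regions.
C3 is sp2: 3 σ bonds, plus one π bond, 3 electron-density regions.
C4: 4 σ bonds — 4 electron domains, sp3.
C5 — 3 σ bonds, plus one π bond. Steric number 3, so sp2.
C6: 3 σ bonds, plus one π bond; 3 regions of electron density → sp2.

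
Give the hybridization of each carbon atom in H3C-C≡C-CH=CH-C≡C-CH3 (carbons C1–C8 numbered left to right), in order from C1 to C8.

C1 sp3, C2 sp, C3 sp, C4 sp2, C5 sp2, C6 sp, C7 sp, C8 sp3

C1 has 4 σ bonds: steric number 4 → sp3.
C2 has 2 σ bonds, plus two π bonds: steric number 2 → sp.
C3 (2 σ bonds, plus two π bonds) has steric number 2: sp.
C4 — 3 σ bonds, plus one π bond. Steric number 3, so sp2.
C5: 3 σ bonds, plus one π bond — 3 electron domains, sp2.
C6: 2 σ bonds, plus two π bonds — 2 electron domains, sp.
C7 (2 σ bonds, plus two π bonds) has steric number 2: sp.
C8 has 4 σ bonds: steric number 4 → sp3.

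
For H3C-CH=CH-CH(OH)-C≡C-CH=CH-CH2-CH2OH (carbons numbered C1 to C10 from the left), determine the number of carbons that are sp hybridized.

C1: sp3
C2: sp2
C3: sp2
C4: sp3
C5: sp ✓
C6: sp ✓
C7: sp2
C8: sp2
C9: sp3
C10: sp3
C5, C6 → 2 sp carbons.

2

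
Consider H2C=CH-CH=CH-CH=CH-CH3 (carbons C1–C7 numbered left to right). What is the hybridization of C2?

sp2

C2 (3 σ bonds, plus one π bond) has steric number 3: sp2.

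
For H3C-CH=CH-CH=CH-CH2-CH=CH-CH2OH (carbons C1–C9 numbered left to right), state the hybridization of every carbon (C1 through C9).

C1 sp3, C2 sp2, C3 sp2, C4 sp2, C5 sp2, C6 sp3, C7 sp2, C8 sp2, C9 sp3

C1 has 4 σ bonds: steric number 4 → sp3.
C2 is sp2: 3 σ bonds, plus one π bond, 3 electron-density regions.
C3 has 3 σ bonds, plus one π bond: steric number 3 → sp2.
C4 (3 σ bonds, plus one π bond) has steric number 3: sp2.
C5 (3 σ bonds, plus one π bond) has steric number 3: sp2.
C6: 4 σ bonds; 4 regions of electron density → sp3.
C7: 3 σ bonds, plus one π bond; 3 regions of electron density → sp2.
C8 is sp2: 3 σ bonds, plus one π bond, 3 electron-density regions.
C9 carries 4 σ bonds, giving a steric number of 4, so it is sp3.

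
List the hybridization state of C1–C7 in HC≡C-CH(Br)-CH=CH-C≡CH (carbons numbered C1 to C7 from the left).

C1 sp, C2 sp, C3 sp3, C4 sp2, C5 sp2, C6 sp, C7 sp

C1: 2 σ bonds, plus two π bonds; 2 regions of electron density → sp.
C2 has 2 σ bonds, plus two π bonds: steric number 2 → sp.
C3 has 4 σ bonds: steric number 4 → sp3.
C4 has 3 σ bonds, plus one π bond: steric number 3 → sp2.
C5: 3 σ bonds, plus one π bond — 3 electron domains, sp2.
C6 carries 2 σ bonds, plus two π bonds, giving a steric number of 2, so it is sp.
C7 has 2 σ bonds, plus two π bonds: steric number 2 → sp.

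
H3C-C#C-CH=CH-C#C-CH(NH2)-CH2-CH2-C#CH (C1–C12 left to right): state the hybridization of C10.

C10 — 4 σ bonds. Steric number 4, so sp3.

sp3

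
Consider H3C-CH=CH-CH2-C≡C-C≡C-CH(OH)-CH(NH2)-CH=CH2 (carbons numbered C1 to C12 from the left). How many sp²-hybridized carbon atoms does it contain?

4

C1: sp3
C2: sp2 ✓
C3: sp2 ✓
C4: sp3
C5: sp
C6: sp
C7: sp
C8: sp
C9: sp3
C10: sp3
C11: sp2 ✓
C12: sp2 ✓
C2, C3, C11, C12 → 4 sp2 carbons.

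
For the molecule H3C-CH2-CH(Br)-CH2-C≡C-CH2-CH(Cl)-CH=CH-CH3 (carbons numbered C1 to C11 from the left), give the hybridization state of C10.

sp2

C10: 3 σ bonds, plus one π bond — 3 electron domains, sp2.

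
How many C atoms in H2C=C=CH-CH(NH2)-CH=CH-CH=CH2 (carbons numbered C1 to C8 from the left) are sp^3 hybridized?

1

C1: sp2
C2: sp
C3: sp2
C4: sp3 ✓
C5: sp2
C6: sp2
C7: sp2
C8: sp2
C4 → 1 sp3 carbon.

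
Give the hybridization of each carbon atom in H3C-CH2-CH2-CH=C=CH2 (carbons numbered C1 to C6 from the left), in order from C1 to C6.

C1 sp3, C2 sp3, C3 sp3, C4 sp2, C5 sp, C6 sp2

C1 has 4 σ bonds: steric number 4 → sp3.
C2: 4 σ bonds; 4 regions of electron density → sp3.
C3 carries 4 σ bonds, giving a steric number of 4, so it is sp3.
C4 has 3 σ bonds, plus one π bond: steric number 3 → sp2.
C5 carries 2 σ bonds, plus two π bonds, giving a steric number of 2, so it is sp.
C6: 3 σ bonds, plus one π bond; 3 regions of electron density → sp2.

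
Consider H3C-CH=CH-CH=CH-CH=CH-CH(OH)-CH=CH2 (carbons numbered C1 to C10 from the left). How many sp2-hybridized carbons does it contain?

8

C1: sp3
C2: sp2 ✓
C3: sp2 ✓
C4: sp2 ✓
C5: sp2 ✓
C6: sp2 ✓
C7: sp2 ✓
C8: sp3
C9: sp2 ✓
C10: sp2 ✓
C2, C3, C4, C5, C6, C7, C9, C10 → 8 sp2 carbons.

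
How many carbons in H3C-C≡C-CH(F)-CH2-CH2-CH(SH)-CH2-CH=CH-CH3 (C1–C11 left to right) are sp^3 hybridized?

7

C1: sp3 ✓
C2: sp
C3: sp
C4: sp3 ✓
C5: sp3 ✓
C6: sp3 ✓
C7: sp3 ✓
C8: sp3 ✓
C9: sp2
C10: sp2
C11: sp3 ✓
C1, C4, C5, C6, C7, C8, C11 → 7 sp3 carbons.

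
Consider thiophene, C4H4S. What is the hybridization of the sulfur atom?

sp2

Analogous to furan: one S lone pair in the aromatic π system, S is sp2.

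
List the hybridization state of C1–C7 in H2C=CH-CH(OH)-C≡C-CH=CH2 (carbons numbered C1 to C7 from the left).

C1 carries 3 σ bonds, plus one π bond, giving a steric number of 3, so it is sp2.
C2 has 3 σ bonds, plus one π bond: steric number 3 → sp2.
C3 (4 σ bonds) has steric number 4: sp3.
C4: 2 σ bonds, plus two π bonds; 2 regions of electron density → sp.
C5: 2 σ bonds, plus two π bonds — 2 electron domains, sp.
C6 (3 σ bonds, plus one π bond) has steric number 3: sp2.
C7 — 3 σ bonds, plus one π bond. Steric number 3, so sp2.

C1 sp2, C2 sp2, C3 sp3, C4 sp, C5 sp, C6 sp2, C7 sp2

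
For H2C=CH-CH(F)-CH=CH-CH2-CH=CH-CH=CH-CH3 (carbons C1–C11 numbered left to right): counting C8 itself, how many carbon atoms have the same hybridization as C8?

8

C8 is sp2 (one π bond).
C1: sp2 ✓
C2: sp2 ✓
C3: sp3
C4: sp2 ✓
C5: sp2 ✓
C6: sp3
C7: sp2 ✓
C8: sp2 ✓
C9: sp2 ✓
C10: sp2 ✓
C11: sp3
8 carbons are sp2.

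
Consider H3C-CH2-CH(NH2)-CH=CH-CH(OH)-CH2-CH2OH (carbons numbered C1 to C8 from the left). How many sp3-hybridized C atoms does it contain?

6

C1: sp3 ✓
C2: sp3 ✓
C3: sp3 ✓
C4: sp2
C5: sp2
C6: sp3 ✓
C7: sp3 ✓
C8: sp3 ✓
C1, C2, C3, C6, C7, C8 → 6 sp3 carbons.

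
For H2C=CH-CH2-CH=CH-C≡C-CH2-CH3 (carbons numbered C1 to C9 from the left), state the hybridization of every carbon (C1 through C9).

C1: 3 σ bonds, plus one π bond; 3 regions of electron density → sp2.
C2 is sp2: 3 σ bonds, plus one π bond, 3 electron-density regions.
C3 is sp3: 4 σ bonds, 4 electron-density regions.
C4 (3 σ bonds, plus one π bond) has steric number 3: sp2.
C5 carries 3 σ bonds, plus one π bond, giving a steric number of 3, so it is sp2.
C6 is sp: 2 σ bonds, plus two π bonds, 2 electron-density regions.
C7 — 2 σ bonds, plus two π bonds. Steric number 2, so sp.
C8: 4 σ bonds — 4 electron domains, sp3.
C9 carries 4 σ bonds, giving a steric number of 4, so it is sp3.

C1 sp2, C2 sp2, C3 sp3, C4 sp2, C5 sp2, C6 sp, C7 sp, C8 sp3, C9 sp3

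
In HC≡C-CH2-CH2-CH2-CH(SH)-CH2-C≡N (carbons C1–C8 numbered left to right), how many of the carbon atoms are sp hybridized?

3

C1: sp ✓
C2: sp ✓
C3: sp3
C4: sp3
C5: sp3
C6: sp3
C7: sp3
C8: sp ✓
C1, C2, C8 → 3 sp carbons.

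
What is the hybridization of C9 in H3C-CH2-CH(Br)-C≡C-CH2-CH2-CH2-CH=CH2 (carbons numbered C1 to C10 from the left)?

sp2

C9 carries 3 σ bonds, plus one π bond, giving a steric number of 3, so it is sp2.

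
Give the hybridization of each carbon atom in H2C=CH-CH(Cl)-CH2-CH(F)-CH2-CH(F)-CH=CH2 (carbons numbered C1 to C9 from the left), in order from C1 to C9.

C1 sp2, C2 sp2, C3 sp3, C4 sp3, C5 sp3, C6 sp3, C7 sp3, C8 sp2, C9 sp2

C1 is sp2: 3 σ bonds, plus one π bond, 3 electron-density regions.
C2: 3 σ bonds, plus one π bond — 3 electron domains, sp2.
C3 is sp3: 4 σ bonds, 4 electron-density regions.
C4 has 4 σ bonds: steric number 4 → sp3.
C5 — 4 σ bonds. Steric number 4, so sp3.
C6: 4 σ bonds; 4 regions of electron density → sp3.
C7 carries 4 σ bonds, giving a steric number of 4, so it is sp3.
C8: 3 σ bonds, plus one π bond; 3 regions of electron density → sp2.
C9 — 3 σ bonds, plus one π bond. Steric number 3, so sp2.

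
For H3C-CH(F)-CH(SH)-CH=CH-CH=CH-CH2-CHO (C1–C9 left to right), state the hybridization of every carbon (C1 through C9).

C1: 4 σ bonds — 4 electron domains, sp3.
C2 is sp3: 4 σ bonds, 4 electron-density regions.
C3 is sp3: 4 σ bonds, 4 electron-density regions.
C4 (3 σ bonds, plus one π bond) has steric number 3: sp2.
C5: 3 σ bonds, plus one π bond; 3 regions of electron density → sp2.
C6 (3 σ bonds, plus one π bond) has steric number 3: sp2.
C7: 3 σ bonds, plus one π bond; 3 regions of electron density → sp2.
C8 is sp3: 4 σ bonds, 4 electron-density regions.
C9: 3 σ bonds, plus one π bond — 3 electron domains, sp2.

C1 sp3, C2 sp3, C3 sp3, C4 sp2, C5 sp2, C6 sp2, C7 sp2, C8 sp3, C9 sp2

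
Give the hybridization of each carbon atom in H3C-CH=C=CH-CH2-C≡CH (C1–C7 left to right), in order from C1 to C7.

C1 sp3, C2 sp2, C3 sp, C4 sp2, C5 sp3, C6 sp, C7 sp

C1 carries 4 σ bonds, giving a steric number of 4, so it is sp3.
C2: 3 σ bonds, plus one π bond; 3 regions of electron density → sp2.
C3 carries 2 σ bonds, plus two π bonds, giving a steric number of 2, so it is sp.
C4 — 3 σ bonds, plus one π bond. Steric number 3, so sp2.
C5: 4 σ bonds; 4 regions of electron density → sp3.
C6: 2 σ bonds, plus two π bonds — 2 electron domains, sp.
C7 — 2 σ bonds, plus two π bonds. Steric number 2, so sp.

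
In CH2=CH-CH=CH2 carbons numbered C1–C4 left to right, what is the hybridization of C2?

sp²

C2 (3 σ bonds, plus one π bond) has steric number 3: sp2.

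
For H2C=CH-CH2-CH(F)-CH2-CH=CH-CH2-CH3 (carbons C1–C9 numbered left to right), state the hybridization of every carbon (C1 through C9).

C1: 3 σ bonds, plus one π bond; 3 regions of electron density → sp2.
C2: 3 σ bonds, plus one π bond — 3 electron domains, sp2.
C3 carries 4 σ bonds, giving a steric number of 4, so it is sp3.
C4 carries 4 σ bonds, giving a steric number of 4, so it is sp3.
C5: 4 σ bonds — 4 electron domains, sp3.
C6 (3 σ bonds, plus one π bond) has steric number 3: sp2.
C7 is sp2: 3 σ bonds, plus one π bond, 3 electron-density regions.
C8 is sp3: 4 σ bonds, 4 electron-density regions.
C9: 4 σ bonds; 4 regions of electron density → sp3.

C1 sp2, C2 sp2, C3 sp3, C4 sp3, C5 sp3, C6 sp2, C7 sp2, C8 sp3, C9 sp3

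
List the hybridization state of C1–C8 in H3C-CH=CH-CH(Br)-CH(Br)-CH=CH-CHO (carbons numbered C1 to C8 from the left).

C1 sp3, C2 sp2, C3 sp2, C4 sp3, C5 sp3, C6 sp2, C7 sp2, C8 sp2

C1 — 4 σ bonds. Steric number 4, so sp3.
C2: 3 σ bonds, plus one π bond; 3 regions of electron density → sp2.
C3 has 3 σ bonds, plus one π bond: steric number 3 → sp2.
C4 has 4 σ bonds: steric number 4 → sp3.
C5 carries 4 σ bonds, giving a steric number of 4, so it is sp3.
C6 carries 3 σ bonds, plus one π bond, giving a steric number of 3, so it is sp2.
C7 — 3 σ bonds, plus one π bond. Steric number 3, so sp2.
C8: 3 σ bonds, plus one π bond — 3 electron domains, sp2.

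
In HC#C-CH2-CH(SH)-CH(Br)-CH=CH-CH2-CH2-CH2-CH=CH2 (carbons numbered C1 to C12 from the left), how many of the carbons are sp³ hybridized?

6

C1: sp
C2: sp
C3: sp3 ✓
C4: sp3 ✓
C5: sp3 ✓
C6: sp2
C7: sp2
C8: sp3 ✓
C9: sp3 ✓
C10: sp3 ✓
C11: sp2
C12: sp2
C3, C4, C5, C8, C9, C10 → 6 sp3 carbons.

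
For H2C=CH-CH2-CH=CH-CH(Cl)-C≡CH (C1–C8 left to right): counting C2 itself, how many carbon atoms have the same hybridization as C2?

C2 is sp2 (one π bond).
C1: sp2 ✓
C2: sp2 ✓
C3: sp3
C4: sp2 ✓
C5: sp2 ✓
C6: sp3
C7: sp
C8: sp
4 carbons are sp2.

4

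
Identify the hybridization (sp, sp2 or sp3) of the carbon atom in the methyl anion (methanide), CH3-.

Three σ bonds + one lone pair = steric number 4 → sp3, pyramidal.

sp3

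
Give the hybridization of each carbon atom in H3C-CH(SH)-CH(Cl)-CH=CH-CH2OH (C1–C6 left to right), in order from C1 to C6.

C1 sp3, C2 sp3, C3 sp3, C4 sp2, C5 sp2, C6 sp3

C1 has 4 σ bonds: steric number 4 → sp3.
C2: 4 σ bonds; 4 regions of electron density → sp3.
C3 has 4 σ bonds: steric number 4 → sp3.
C4 is sp2: 3 σ bonds, plus one π bond, 3 electron-density regions.
C5: 3 σ bonds, plus one π bond — 3 electron domains, sp2.
C6 (4 σ bonds) has steric number 4: sp3.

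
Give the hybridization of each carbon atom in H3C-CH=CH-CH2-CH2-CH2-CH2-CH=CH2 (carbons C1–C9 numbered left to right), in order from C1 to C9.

C1 — 4 σ bonds. Steric number 4, so sp3.
C2 — 3 σ bonds, plus one π bond. Steric number 3, so sp2.
C3 — 3 σ bonds, plus one π bond. Steric number 3, so sp2.
C4 has 4 σ bonds: steric number 4 → sp3.
C5: 4 σ bonds — 4 electron domains, sp3.
C6 (4 σ bonds) has steric number 4: sp3.
C7: 4 σ bonds; 4 regions of electron density → sp3.
C8: 3 σ bonds, plus one π bond — 3 electron domains, sp2.
C9: 3 σ bonds, plus one π bond — 3 electron domains, sp2.

C1 sp3, C2 sp2, C3 sp2, C4 sp3, C5 sp3, C6 sp3, C7 sp3, C8 sp2, C9 sp2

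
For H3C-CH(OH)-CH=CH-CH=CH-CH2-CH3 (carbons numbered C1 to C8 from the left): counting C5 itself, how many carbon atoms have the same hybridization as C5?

4

C5 is sp2 (one π bond).
C1: sp3
C2: sp3
C3: sp2 ✓
C4: sp2 ✓
C5: sp2 ✓
C6: sp2 ✓
C7: sp3
C8: sp3
4 carbons are sp2.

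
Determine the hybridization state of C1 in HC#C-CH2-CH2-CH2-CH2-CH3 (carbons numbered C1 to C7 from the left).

sp

C1 has 2 σ bonds, plus two π bonds: steric number 2 → sp.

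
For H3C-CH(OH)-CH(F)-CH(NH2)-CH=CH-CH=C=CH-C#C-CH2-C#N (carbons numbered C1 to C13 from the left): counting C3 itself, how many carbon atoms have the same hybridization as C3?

5

C3 is sp3 (only σ bonds).
C1: sp3 ✓
C2: sp3 ✓
C3: sp3 ✓
C4: sp3 ✓
C5: sp2
C6: sp2
C7: sp2
C8: sp
C9: sp2
C10: sp
C11: sp
C12: sp3 ✓
C13: sp
5 carbons are sp3.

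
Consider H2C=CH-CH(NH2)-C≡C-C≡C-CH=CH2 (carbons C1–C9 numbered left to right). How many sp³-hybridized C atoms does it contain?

C1: sp2
C2: sp2
C3: sp3 ✓
C4: sp
C5: sp
C6: sp
C7: sp
C8: sp2
C9: sp2
C3 → 1 sp3 carbon.

1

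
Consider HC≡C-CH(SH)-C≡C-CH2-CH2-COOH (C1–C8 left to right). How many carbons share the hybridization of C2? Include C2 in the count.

C2 is sp (two π bonds).
C1: sp ✓
C2: sp ✓
C3: sp3
C4: sp ✓
C5: sp ✓
C6: sp3
C7: sp3
C8: sp2
4 carbons are sp.

4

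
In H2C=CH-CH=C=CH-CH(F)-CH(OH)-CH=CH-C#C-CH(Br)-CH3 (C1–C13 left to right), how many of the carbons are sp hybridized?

3

C1: sp2
C2: sp2
C3: sp2
C4: sp ✓
C5: sp2
C6: sp3
C7: sp3
C8: sp2
C9: sp2
C10: sp ✓
C11: sp ✓
C12: sp3
C13: sp3
C4, C10, C11 → 3 sp carbons.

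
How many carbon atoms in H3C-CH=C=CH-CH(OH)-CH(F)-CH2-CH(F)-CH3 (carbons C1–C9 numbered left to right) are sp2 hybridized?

2

C1: sp3
C2: sp2 ✓
C3: sp
C4: sp2 ✓
C5: sp3
C6: sp3
C7: sp3
C8: sp3
C9: sp3
C2, C4 → 2 sp2 carbons.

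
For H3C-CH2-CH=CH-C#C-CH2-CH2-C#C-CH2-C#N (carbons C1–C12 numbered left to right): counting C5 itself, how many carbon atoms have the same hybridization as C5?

C5 is sp (two π bonds).
C1: sp3
C2: sp3
C3: sp2
C4: sp2
C5: sp ✓
C6: sp ✓
C7: sp3
C8: sp3
C9: sp ✓
C10: sp ✓
C11: sp3
C12: sp ✓
5 carbons are sp.

5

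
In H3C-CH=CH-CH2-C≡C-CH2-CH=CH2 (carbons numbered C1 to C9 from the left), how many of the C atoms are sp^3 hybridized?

C1: sp3 ✓
C2: sp2
C3: sp2
C4: sp3 ✓
C5: sp
C6: sp
C7: sp3 ✓
C8: sp2
C9: sp2
C1, C4, C7 → 3 sp3 carbons.

3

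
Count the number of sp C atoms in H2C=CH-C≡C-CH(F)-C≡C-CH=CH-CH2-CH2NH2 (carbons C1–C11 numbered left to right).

C1: sp2
C2: sp2
C3: sp ✓
C4: sp ✓
C5: sp3
C6: sp ✓
C7: sp ✓
C8: sp2
C9: sp2
C10: sp3
C11: sp3
C3, C4, C6, C7 → 4 sp carbons.

4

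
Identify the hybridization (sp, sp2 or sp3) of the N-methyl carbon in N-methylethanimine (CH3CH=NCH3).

sp³

The N-methyl carbon — 4 σ bonds. Steric number 4, so sp3.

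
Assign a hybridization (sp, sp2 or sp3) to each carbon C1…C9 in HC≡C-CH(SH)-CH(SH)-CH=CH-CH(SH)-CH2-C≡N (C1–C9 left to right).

C1: 2 σ bonds, plus two π bonds — 2 electron domains, sp.
C2 has 2 σ bonds, plus two π bonds: steric number 2 → sp.
C3 has 4 σ bonds: steric number 4 → sp3.
C4: 4 σ bonds — 4 electron domains, sp3.
C5: 3 σ bonds, plus one π bond; 3 regions of electron density → sp2.
C6: 3 σ bonds, plus one π bond — 3 electron domains, sp2.
C7 carries 4 σ bonds, giving a steric number of 4, so it is sp3.
C8 is sp3: 4 σ bonds, 4 electron-density regions.
C9 carries 2 σ bonds, plus two π bonds, giving a steric number of 2, so it is sp.

C1 sp, C2 sp, C3 sp3, C4 sp3, C5 sp2, C6 sp2, C7 sp3, C8 sp3, C9 sp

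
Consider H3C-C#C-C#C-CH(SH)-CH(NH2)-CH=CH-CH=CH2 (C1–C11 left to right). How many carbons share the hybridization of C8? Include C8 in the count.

C8 is sp2 (one π bond).
C1: sp3
C2: sp
C3: sp
C4: sp
C5: sp
C6: sp3
C7: sp3
C8: sp2 ✓
C9: sp2 ✓
C10: sp2 ✓
C11: sp2 ✓
4 carbons are sp2.

4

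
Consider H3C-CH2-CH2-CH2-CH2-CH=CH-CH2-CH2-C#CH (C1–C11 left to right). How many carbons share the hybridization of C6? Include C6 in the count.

C6 is sp2 (one π bond).
C1: sp3
C2: sp3
C3: sp3
C4: sp3
C5: sp3
C6: sp2 ✓
C7: sp2 ✓
C8: sp3
C9: sp3
C10: sp
C11: sp
2 carbons are sp2.

2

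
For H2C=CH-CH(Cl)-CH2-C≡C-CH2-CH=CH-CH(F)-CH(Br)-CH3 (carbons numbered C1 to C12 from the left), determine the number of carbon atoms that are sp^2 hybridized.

C1: sp2 ✓
C2: sp2 ✓
C3: sp3
C4: sp3
C5: sp
C6: sp
C7: sp3
C8: sp2 ✓
C9: sp2 ✓
C10: sp3
C11: sp3
C12: sp3
C1, C2, C8, C9 → 4 sp2 carbons.

4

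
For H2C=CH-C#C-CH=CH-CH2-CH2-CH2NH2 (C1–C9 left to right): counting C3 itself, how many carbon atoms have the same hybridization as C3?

2

C3 is sp (two π bonds).
C1: sp2
C2: sp2
C3: sp ✓
C4: sp ✓
C5: sp2
C6: sp2
C7: sp3
C8: sp3
C9: sp3
2 carbons are sp.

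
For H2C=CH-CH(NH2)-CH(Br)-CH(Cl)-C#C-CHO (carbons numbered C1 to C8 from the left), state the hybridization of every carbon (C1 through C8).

C1 sp2, C2 sp2, C3 sp3, C4 sp3, C5 sp3, C6 sp, C7 sp, C8 sp2

C1 carries 3 σ bonds, plus one π bond, giving a steric number of 3, so it is sp2.
C2 carries 3 σ bonds, plus one π bond, giving a steric number of 3, so it is sp2.
C3: 4 σ bonds — 4 electron domains, sp3.
C4: 4 σ bonds; 4 regions of electron density → sp3.
C5 — 4 σ bonds. Steric number 4, so sp3.
C6 — 2 σ bonds, plus two π bonds. Steric number 2, so sp.
C7: 2 σ bonds, plus two π bonds — 2 electron domains, sp.
C8: 3 σ bonds, plus one π bond; 3 regions of electron density → sp2.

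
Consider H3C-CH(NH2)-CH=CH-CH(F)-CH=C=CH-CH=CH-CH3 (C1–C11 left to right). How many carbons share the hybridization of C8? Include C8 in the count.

6

C8 is sp2 (one π bond).
C1: sp3
C2: sp3
C3: sp2 ✓
C4: sp2 ✓
C5: sp3
C6: sp2 ✓
C7: sp
C8: sp2 ✓
C9: sp2 ✓
C10: sp2 ✓
C11: sp3
6 carbons are sp2.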